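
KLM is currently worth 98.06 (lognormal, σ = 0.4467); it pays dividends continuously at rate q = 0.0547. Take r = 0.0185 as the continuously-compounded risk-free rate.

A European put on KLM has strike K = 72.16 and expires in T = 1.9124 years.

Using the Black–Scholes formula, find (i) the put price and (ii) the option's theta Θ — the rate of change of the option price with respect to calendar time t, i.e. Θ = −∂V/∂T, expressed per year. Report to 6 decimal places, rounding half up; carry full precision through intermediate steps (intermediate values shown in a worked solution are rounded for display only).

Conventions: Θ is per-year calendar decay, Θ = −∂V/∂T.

price = 11.172686
Θ = -5.048698

σ√T = 0.4467·√1.9124 = 0.617739
d₁ = (ln(S/K) + (r−q+σ²/2)T) / (σ√T) = (ln(98.06/72.16) + (0.0185−0.0547+0.4467²/2)·1.9124) / 0.617739 = (0.306694 + 0.121572) / 0.617739 = 0.693279
d₂ = d₁ − σ√T = 0.693279 − 0.617739 = 0.075540
e^{−rT} = 0.965239
e^{−qT} = 0.900677
N(−d₁) = 0.244067,  N(−d₂) = 0.469893
Put price V = K·e^{−rT}·N(−d₂) − S·e^{−qT}·N(−d₁) = 32.728805 − 21.556119 = 11.172686
φ(d₁) = (1/√(2π))·e^{−d₁²/2} = 0.313719
Θ = −S·e^{−qT}·φ(d₁)·σ/(2√T) − q·S·e^{−qT}·N(−d₁) + r·K·e^{−rT}·N(−d₂) = −4.475062 − 1.179120 + 0.605483 = -5.048698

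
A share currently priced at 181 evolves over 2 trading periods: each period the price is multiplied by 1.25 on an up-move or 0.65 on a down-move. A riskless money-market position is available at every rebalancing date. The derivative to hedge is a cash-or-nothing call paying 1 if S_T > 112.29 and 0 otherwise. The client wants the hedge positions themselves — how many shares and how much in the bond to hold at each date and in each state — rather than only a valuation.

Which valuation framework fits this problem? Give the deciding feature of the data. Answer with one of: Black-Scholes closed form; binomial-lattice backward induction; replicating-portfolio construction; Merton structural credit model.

framework: replicating-portfolio construction

Key observation: the mandate to exhibit the hedge at every date and state singles out the replicating-portfolio construction on the 2-period tree with factors 1.25 and 0.65 from 181.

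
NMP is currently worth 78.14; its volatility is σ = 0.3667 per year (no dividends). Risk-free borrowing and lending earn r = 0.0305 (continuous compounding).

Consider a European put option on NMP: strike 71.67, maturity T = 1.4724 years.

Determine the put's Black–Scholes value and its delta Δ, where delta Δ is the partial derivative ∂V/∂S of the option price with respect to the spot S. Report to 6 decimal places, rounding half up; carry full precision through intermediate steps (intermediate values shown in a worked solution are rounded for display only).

σ√T = 0.3667·√1.4724 = 0.444963
d₁ = (ln(S/K) + (r+σ²/2)T) / (σ√T) = (ln(78.14/71.67) + (0.0305+0.3667²/2)·1.4724) / 0.444963 = (0.086430 + 0.143904) / 0.444963 = 0.517648
d₂ = d₁ − σ√T = 0.517648 − 0.444963 = 0.072685
e^{−rT} = 0.956085
N(−d₁) = 0.302352,  N(−d₂) = 0.471028
Put price V = K·e^{−rT}·N(−d₂) − S·N(−d₁) = 32.276109 − 23.625788 = 8.650321
Δ = −N(−d₁) = -0.302352

price = 8.650321
Δ = -0.302352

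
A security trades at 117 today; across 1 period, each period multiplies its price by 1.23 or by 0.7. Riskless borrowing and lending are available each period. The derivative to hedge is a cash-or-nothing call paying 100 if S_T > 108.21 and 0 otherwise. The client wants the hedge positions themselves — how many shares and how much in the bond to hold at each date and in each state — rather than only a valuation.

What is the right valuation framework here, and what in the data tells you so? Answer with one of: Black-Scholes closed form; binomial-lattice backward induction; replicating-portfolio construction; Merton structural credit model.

framework: replicating-portfolio construction

Key observation: the task asks for the hedge itself — share and bond holdings at every node of the 1-period tree on spot 117 with factors 1.23/0.7 — which is exactly what the replicating-portfolio construction produces.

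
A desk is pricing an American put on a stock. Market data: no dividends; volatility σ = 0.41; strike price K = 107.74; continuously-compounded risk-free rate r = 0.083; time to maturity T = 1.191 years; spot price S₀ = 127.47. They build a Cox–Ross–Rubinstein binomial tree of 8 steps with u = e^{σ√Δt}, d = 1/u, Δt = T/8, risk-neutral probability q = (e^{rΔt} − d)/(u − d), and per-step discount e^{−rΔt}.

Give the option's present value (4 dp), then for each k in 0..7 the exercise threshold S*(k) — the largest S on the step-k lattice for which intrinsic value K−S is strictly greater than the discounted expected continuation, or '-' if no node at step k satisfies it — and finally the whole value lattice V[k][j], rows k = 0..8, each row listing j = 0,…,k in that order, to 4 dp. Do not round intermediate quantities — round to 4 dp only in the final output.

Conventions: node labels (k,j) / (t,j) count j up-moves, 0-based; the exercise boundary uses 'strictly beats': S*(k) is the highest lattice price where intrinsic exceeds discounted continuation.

price = 9.3643
boundary = - - - - 67.7008 57.7950 67.7008 79.3044
tree:
9.3643
14.1082 4.8470
20.6661 7.8927 1.9178
29.3032 12.5318 3.4437 0.4375
40.0392 19.2821 6.0843 0.8853 0.0000
49.9450 28.5090 10.5227 1.7914 0.0000 0.0000
58.4014 40.0392 17.6727 3.6250 0.0000 0.0000 0.0000
65.6205 49.9450 28.4356 7.3353 0.0000 0.0000 0.0000 0.0000
71.7833 58.4014 40.0392 14.8432 0.0000 0.0000 0.0000 0.0000 0.0000

params: Δt=0.14888 u=1.17140 d=0.85368 q=0.49967 e^(-rΔt)=0.98772
t_8 payoffs: 71.7833 58.4014 40.0392 14.8432 0.0000 0.0000 0.0000 0.0000 0.0000
t_7: node(7,0) S=42.1195 payoff=65.6205 vs cont=64.2974 → 65.6205 [stop]  node(7,1) S=57.7950 payoff=49.9450 vs cont=48.6219 → 49.9450 [stop]  node(7,2) S=79.3044 payoff=28.4356 vs cont=27.1125 → 28.4356 [stop]  node(7,3) S=108.8189 payoff=0.0000 vs cont=7.3353 → 7.3353 [wait]  node(7,4) S=149.3178 payoff=0.0000 vs cont=0.0000 → 0.0000 [wait]  node(7,5) S=204.8890 payoff=0.0000 vs cont=0.0000 → 0.0000 [wait]  node(7,6) S=281.1419 payoff=0.0000 vs cont=0.0000 → 0.0000 [wait]  node(7,7) S=385.7738 payoff=0.0000 vs cont=0.0000 → 0.0000 [wait]  ⇒ S*(7)=79.3044
t_6: node(6,0) S=49.3386 payoff=58.4014 vs cont=57.0783 → 58.4014 [stop]  node(6,1) S=67.7008 payoff=40.0392 vs cont=38.7161 → 40.0392 [stop]  node(6,2) S=92.8968 payoff=14.8432 vs cont=17.6727 → 17.6727 [wait]  node(6,3) S=127.4700 payoff=0.0000 vs cont=3.6250 → 3.6250 [wait]  node(6,4) S=174.9102 payoff=0.0000 vs cont=0.0000 → 0.0000 [wait]  node(6,5) S=240.0060 payoff=0.0000 vs cont=0.0000 → 0.0000 [wait]  node(6,6) S=329.3284 payoff=0.0000 vs cont=0.0000 → 0.0000 [wait]  ⇒ S*(6)=67.7008
t_5: node(5,0) S=57.7950 payoff=49.9450 vs cont=48.6219 → 49.9450 [stop]  node(5,1) S=79.3044 payoff=28.4356 vs cont=28.5090 → 28.5090 [wait]  node(5,2) S=108.8189 payoff=0.0000 vs cont=10.5227 → 10.5227 [wait]  node(5,3) S=149.3178 payoff=0.0000 vs cont=1.7914 → 1.7914 [wait]  node(5,4) S=204.8890 payoff=0.0000 vs cont=0.0000 → 0.0000 [wait]  node(5,5) S=281.1419 payoff=0.0000 vs cont=0.0000 → 0.0000 [wait]  ⇒ S*(5)=57.7950
t_4: node(4,0) S=67.7008 payoff=40.0392 vs cont=38.7523 → 40.0392 [stop]  node(4,1) S=92.8968 payoff=14.8432 vs cont=19.2821 → 19.2821 [wait]  node(4,2) S=127.4700 payoff=0.0000 vs cont=6.0843 → 6.0843 [wait]  node(4,3) S=174.9102 payoff=0.0000 vs cont=0.8853 → 0.8853 [wait]  node(4,4) S=240.0060 payoff=0.0000 vs cont=0.0000 → 0.0000 [wait]  ⇒ S*(4)=67.7008
t_3: node(3,0) S=79.3044 payoff=28.4356 vs cont=29.3032 → 29.3032 [wait]  node(3,1) S=108.8189 payoff=0.0000 vs cont=12.5318 → 12.5318 [wait]  node(3,2) S=149.3178 payoff=0.0000 vs cont=3.4437 → 3.4437 [wait]  node(3,3) S=204.8890 payoff=0.0000 vs cont=0.4375 → 0.4375 [wait]  ⇒ S*(3)=-
t_2: node(2,0) S=92.8968 payoff=14.8432 vs cont=20.6661 → 20.6661 [wait]  node(2,1) S=127.4700 payoff=0.0000 vs cont=7.8927 → 7.8927 [wait]  node(2,2) S=174.9102 payoff=0.0000 vs cont=1.9178 → 1.9178 [wait]  ⇒ S*(2)=-
t_1: node(1,0) S=108.8189 payoff=0.0000 vs cont=14.1082 → 14.1082 [wait]  node(1,1) S=149.3178 payoff=0.0000 vs cont=4.8470 → 4.8470 [wait]  ⇒ S*(1)=-
t_0: node(0,0) S=127.4700 payoff=0.0000 vs cont=9.3643 → 9.3643 [wait]  ⇒ S*(0)=-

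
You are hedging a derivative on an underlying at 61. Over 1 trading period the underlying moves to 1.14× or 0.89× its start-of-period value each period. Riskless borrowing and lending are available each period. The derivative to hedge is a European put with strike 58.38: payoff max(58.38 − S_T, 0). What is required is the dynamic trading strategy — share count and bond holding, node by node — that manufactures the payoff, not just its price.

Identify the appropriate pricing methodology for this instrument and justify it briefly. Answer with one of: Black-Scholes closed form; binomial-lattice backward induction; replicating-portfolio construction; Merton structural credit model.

framework: replicating-portfolio construction

Key observation: the mandate to exhibit the hedge at every date and state singles out the replicating-portfolio construction on the 1-period tree with factors 1.14 and 0.89 from 61.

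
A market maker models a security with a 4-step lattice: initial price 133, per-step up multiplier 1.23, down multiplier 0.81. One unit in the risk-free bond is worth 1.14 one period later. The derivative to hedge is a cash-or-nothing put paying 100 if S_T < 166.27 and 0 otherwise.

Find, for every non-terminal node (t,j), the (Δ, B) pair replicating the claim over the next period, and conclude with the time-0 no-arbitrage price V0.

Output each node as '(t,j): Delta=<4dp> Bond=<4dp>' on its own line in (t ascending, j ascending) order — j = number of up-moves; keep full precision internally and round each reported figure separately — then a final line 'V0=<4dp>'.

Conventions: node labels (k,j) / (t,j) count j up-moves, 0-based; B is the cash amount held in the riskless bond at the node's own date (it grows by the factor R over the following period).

(0,0): Delta=-0.4795 Bond=75.8056
(1,0): Delta=-1.0499 Bond=147.8591
(1,1): Delta=-0.3771 Bond=69.6618
(2,0): Delta=0.0000 Bond=76.9468
(2,1): Delta=-1.2384 Bond=193.5446
(2,2): Delta=-0.2224 Bond=48.2880
(3,0): Delta=0.0000 Bond=87.7193
(3,1): Delta=0.0000 Bond=87.7193
(3,2): Delta=-1.4608 Bond=256.8922
(3,3): Delta=0.0000 Bond=0.0000
V0=12.0262

Risk-neutral probability p* = (R−d)/(u−d) = (1.14−0.81)/(1.23−0.81) = 0.7857.
Terminal payoffs: V(4,0)=100.0000, V(4,1)=100.0000, V(4,2)=100.0000, V(4,3)=0.0000, V(4,4)=0.0000
  t=3,j=0: stock 70.6817 → up 86.9384 (V=100.0000), down 57.2521 (V=100.0000). Price 87.7193; hedge Δ=0.0000, bond B=87.7193.
  t=3,j=1: stock 107.3314 → up 132.0176 (V=100.0000), down 86.9384 (V=100.0000). Price 87.7193; hedge Δ=0.0000, bond B=87.7193.
  t=3,j=2: stock 162.9847 → up 200.4712 (V=0.0000), down 132.0176 (V=100.0000). Price 18.7970; hedge Δ=-1.4608, bond B=256.8922.
  t=3,j=3: stock 247.4953 → up 304.4192 (V=0.0000), down 200.4712 (V=0.0000). Price 0.0000; hedge Δ=0.0000, bond B=0.0000.
  t=2,j=0: stock 87.2613 → up 107.3314 (V=87.7193), down 70.6817 (V=87.7193). Price 76.9468; hedge Δ=0.0000, bond B=76.9468.
  t=2,j=1: stock 132.5079 → up 162.9847 (V=18.7970), down 107.3314 (V=87.7193). Price 29.4439; hedge Δ=-1.2384, bond B=193.5446.
  t=2,j=2: stock 201.2157 → up 247.4953 (V=0.0000), down 162.9847 (V=18.7970). Price 3.5333; hedge Δ=-0.2224, bond B=48.2880.
  t=1,j=0: stock 107.7300 → up 132.5079 (V=29.4439), down 87.2613 (V=76.9468). Price 34.7571; hedge Δ=-1.0499, bond B=147.8591.
  t=1,j=1: stock 163.5900 → up 201.2157 (V=3.5333), down 132.5079 (V=29.4439). Price 7.9698; hedge Δ=-0.3771, bond B=69.6618.
  t=0,j=0: stock 133.0000 → up 163.5900 (V=7.9698), down 107.7300 (V=34.7571). Price 12.0262; hedge Δ=-0.4795, bond B=75.8056.
Verification: the root portfolio costs Δ(0,0)·S0 + B(0,0) = 12.0262, matching V0.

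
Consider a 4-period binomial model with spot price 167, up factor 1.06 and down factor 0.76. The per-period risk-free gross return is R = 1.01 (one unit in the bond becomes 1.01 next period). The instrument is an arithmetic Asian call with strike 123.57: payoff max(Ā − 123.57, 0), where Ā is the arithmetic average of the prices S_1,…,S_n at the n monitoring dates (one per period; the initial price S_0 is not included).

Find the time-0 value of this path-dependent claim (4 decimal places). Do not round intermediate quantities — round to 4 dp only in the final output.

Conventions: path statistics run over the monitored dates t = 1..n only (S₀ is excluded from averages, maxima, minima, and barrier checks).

With p* = (R−d)/(u−d) = 0.8333, sum probability × payoff across the paths and divide by R^4.
Enumerate all 2^4 = 16 price paths (U = up ×1.06, D = down ×0.76); each path with k up-moves has probability p*^k·(1−p*)^(4−k).
DDDD: Ā=88.1008, payoff=0.0000, prob=0.000772
UDDD: Ā=122.8774, payoff=0.0000, prob=0.003858
DUDD: Ā=110.3524, payoff=0.0000, prob=0.003858
UUDD: Ā=153.9125, payoff=30.3425, prob=0.019290
DDUD: Ā=100.8334, payoff=0.0000, prob=0.003858
UDUD: Ā=140.6360, payoff=17.0660, prob=0.019290
DUUD: Ā=128.1110, payoff=4.5410, prob=0.019290
UUUD: Ā=178.6812, payoff=55.1112, prob=0.096451
DDDU: Ā=93.5989, payoff=0.0000, prob=0.003858
UDDU: Ā=130.5459, payoff=6.9759, prob=0.019290
DUDU: Ā=118.0209, payoff=0.0000, prob=0.019290
UUDU: Ā=164.6081, payoff=41.0381, prob=0.096451
DDUU: Ā=108.5019, payoff=0.0000, prob=0.019290
UDUU: Ā=151.3316, payoff=27.7616, prob=0.096451
DUUU: Ā=138.8066, payoff=15.2366, prob=0.096451
UUUU: Ā=193.5986, payoff=70.0286, prob=0.482253
Price = Σ prob·payoff / R^4 = 48.329050 / 1.040604 = 46.4433

price = 46.4433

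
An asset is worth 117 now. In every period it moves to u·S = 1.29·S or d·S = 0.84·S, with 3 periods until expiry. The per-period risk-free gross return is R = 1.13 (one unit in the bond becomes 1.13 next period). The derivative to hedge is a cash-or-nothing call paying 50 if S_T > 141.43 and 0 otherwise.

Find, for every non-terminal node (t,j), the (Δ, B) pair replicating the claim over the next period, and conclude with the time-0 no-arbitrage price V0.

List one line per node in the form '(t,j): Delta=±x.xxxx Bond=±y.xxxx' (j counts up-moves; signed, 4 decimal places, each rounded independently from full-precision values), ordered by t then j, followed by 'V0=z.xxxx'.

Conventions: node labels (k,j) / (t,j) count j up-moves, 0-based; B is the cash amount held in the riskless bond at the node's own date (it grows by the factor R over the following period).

Under the risk-neutral measure, an up-move has probability p* = (R−d)/(u−d) = 0.6444 and values discount at R = 1.13.
Expiry values: V(3,0)=0.0000, V(3,1)=0.0000, V(3,2)=50.0000, V(3,3)=50.0000
(2,0): S=82.5552. Δ = (V_up−V_dn)/(S_up−S_dn) = (0.0000−0.0000)/(106.4962−69.3464) = 0.0000. V = [p*·0.0000 + (1−p*)·0.0000]/1.13 = 0.0000. B = V − Δ·S = 0.0000.
(2,1): S=126.7812. Δ = (V_up−V_dn)/(S_up−S_dn) = (50.0000−0.0000)/(163.5477−106.4962) = 0.8764. V = [p*·50.0000 + (1−p*)·0.0000]/1.13 = 28.5152. B = V − Δ·S = -82.5959.
(2,2): S=194.6997. Δ = (V_up−V_dn)/(S_up−S_dn) = (50.0000−50.0000)/(251.1626−163.5477) = 0.0000. V = [p*·50.0000 + (1−p*)·50.0000]/1.13 = 44.2478. B = V − Δ·S = 44.2478.
(1,0): S=98.2800. Δ = (V_up−V_dn)/(S_up−S_dn) = (28.5152−0.0000)/(126.7812−82.5552) = 0.6448. V = [p*·28.5152 + (1−p*)·0.0000]/1.13 = 16.2624. B = V − Δ·S = -47.1048.
(1,1): S=150.9300. Δ = (V_up−V_dn)/(S_up−S_dn) = (44.2478−28.5152)/(194.6997−126.7812) = 0.2316. V = [p*·44.2478 + (1−p*)·28.5152]/1.13 = 34.2071. B = V − Δ·S = -0.7541.
(0,0): S=117.0000. Δ = (V_up−V_dn)/(S_up−S_dn) = (34.2071−16.2624)/(150.9300−98.2800) = 0.3408. V = [p*·34.2071 + (1−p*)·16.2624]/1.13 = 24.6254. B = V − Δ·S = -15.2517.
As a check, the time-0 holding Δ(0,0)·S0 + B(0,0) comes to 24.6254 — exactly V0.

(0,0): Delta=0.3408 Bond=-15.2517
(1,0): Delta=0.6448 Bond=-47.1048
(1,1): Delta=0.2316 Bond=-0.7541
(2,0): Delta=0.0000 Bond=0.0000
(2,1): Delta=0.8764 Bond=-82.5959
(2,2): Delta=0.0000 Bond=44.2478
V0=24.6254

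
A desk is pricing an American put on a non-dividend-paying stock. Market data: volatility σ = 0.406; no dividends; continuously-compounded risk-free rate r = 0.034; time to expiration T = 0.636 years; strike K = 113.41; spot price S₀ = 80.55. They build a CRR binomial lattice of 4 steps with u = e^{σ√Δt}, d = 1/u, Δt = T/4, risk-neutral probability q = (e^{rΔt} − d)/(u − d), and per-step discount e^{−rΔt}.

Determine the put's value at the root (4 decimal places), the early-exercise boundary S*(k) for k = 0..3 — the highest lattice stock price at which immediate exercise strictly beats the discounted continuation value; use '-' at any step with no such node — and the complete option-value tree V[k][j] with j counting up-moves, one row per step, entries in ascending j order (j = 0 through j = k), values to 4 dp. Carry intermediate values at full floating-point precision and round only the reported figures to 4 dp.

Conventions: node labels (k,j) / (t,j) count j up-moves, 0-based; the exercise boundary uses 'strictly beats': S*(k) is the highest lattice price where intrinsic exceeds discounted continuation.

Δt=0.15900, u=1.17573, d=0.85053, q=0.47628, disc=e^(-rΔt)=0.99461
k=4 terminal: V=max(K-S,0) → 71.2568 55.1396 32.8600 2.0619 0.0000
k=3: j=0 S=49.5609 intr=63.8491 cont=63.2376 V=63.8491[EX]; j=1 S=68.5105 intr=44.8995 cont=44.2881 V=44.8995[EX]; j=2 S=94.7053 intr=18.7047 cont=18.0933 V=18.7047[EX]; j=3 S=130.9157 intr=0.0000 cont=1.0740 V=1.0740[hold]  S*(3)=94.7053
k=2: j=0 S=58.2704 intr=55.1396 cont=54.5281 V=55.1396[EX]; j=1 S=80.5500 intr=32.8600 cont=32.2486 V=32.8600[EX]; j=2 S=111.3481 intr=2.0619 cont=10.2519 V=10.2519[hold]  S*(2)=80.5500
k=1: j=0 S=68.5105 intr=44.8995 cont=44.2881 V=44.8995[EX]; j=1 S=94.7053 intr=18.7047 cont=21.9730 V=21.9730[hold]  S*(1)=68.5105
k=0: j=0 S=80.5500 intr=32.8600 cont=33.7968 V=33.7968[hold]  S*(0)=-

price = 33.7968
boundary = - 68.5105 80.5500 94.7053
tree:
33.7968
44.8995 21.9730
55.1396 32.8600 10.2519
63.8491 44.8995 18.7047 1.0740
71.2568 55.1396 32.8600 2.0619 0.0000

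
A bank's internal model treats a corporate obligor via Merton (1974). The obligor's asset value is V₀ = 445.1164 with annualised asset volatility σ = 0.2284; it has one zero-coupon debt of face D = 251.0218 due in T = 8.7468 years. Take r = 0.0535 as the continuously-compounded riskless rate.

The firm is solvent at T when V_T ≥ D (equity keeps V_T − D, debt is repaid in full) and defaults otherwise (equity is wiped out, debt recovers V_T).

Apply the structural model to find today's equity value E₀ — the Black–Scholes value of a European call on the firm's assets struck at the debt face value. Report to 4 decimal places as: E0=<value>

Apply the equity-as-call identities (strike 251.0218, horizon 8.7468 years):
d₁ = [ln(V₀/D) + (r + σ²/2)T] / (σ√T)
   = [ln(445.1164/251.0218) + (0.0535 + 0.5·0.2284²)·8.7468] / (0.2284·√8.7468)
   = [0.572796 + 0.696099] / 0.675493 = 1.878473
d₂ = d₁ − σ√T = 1.878473 − 0.675493 = 1.202980
N(d₁) = 0.969842,  N(d₂) = 0.885508,  e^(−rT) = 0.626282
E₀ = V₀·N(d₁) − D·e^(−rT)·N(d₂)
   = 445.1164·0.969842 − 251.0218·0.626282·0.885508 = 292.481269

E0=292.4813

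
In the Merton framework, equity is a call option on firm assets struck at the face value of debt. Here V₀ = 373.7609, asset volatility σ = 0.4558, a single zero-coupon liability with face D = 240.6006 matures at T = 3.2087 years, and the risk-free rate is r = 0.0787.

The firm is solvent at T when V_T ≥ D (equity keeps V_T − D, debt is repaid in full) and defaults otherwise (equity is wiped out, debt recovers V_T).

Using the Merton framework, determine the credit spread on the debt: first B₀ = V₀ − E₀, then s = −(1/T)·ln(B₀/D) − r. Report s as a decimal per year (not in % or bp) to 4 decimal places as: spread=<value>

Work the structural quantities from V₀ = 373.7609 against face 240.6006:
d₁ = [ln(V₀/D) + (r + σ²/2)T] / (σ√T)
   = [ln(373.7609/240.6006) + (0.0787 + 0.5·0.4558²)·3.2087] / (0.4558·√3.2087)
   = [0.440478 + 0.585834] / 0.816467 = 1.257015
d₂ = d₁ − σ√T = 1.257015 − 0.816467 = 0.440548
N(d₁) = 0.895626,  N(d₂) = 0.670230,  e^(−rT) = 0.776837
E₀ = V₀·N(d₁) − D·e^(−rT)·N(d₂)
   = 373.7609·0.895626 − 240.6006·0.776837·0.670230 = 209.479012
B₀ = V₀ − E₀ = 373.7609 − 209.479012 = 164.281888
spread = −(1/T)·ln(B₀/D) − r = −(1/3.2087)·ln(164.281888/240.6006) − 0.0787 = 0.04021249

spread=0.0402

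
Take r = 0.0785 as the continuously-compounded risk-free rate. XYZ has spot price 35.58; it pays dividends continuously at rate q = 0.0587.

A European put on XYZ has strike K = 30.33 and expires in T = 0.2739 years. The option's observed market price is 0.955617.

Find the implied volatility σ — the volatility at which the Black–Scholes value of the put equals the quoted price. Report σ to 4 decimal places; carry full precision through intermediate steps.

sigma = 0.4261

At σ = 0.4261 the Black–Scholes value reproduces the quote:
σ√T = 0.4261·√0.2739 = 0.223001
d₁ = (ln(S/K) + (r−q+σ²/2)T) / (σ√T) = (ln(35.58/30.33) + (0.0785−0.0587+0.4261²/2)·0.2739) / 0.223001 = (0.159646 + 0.030288) / 0.223001 = 0.851718
d₂ = d₁ − σ√T = 0.851718 − 0.223001 = 0.628717
e^{−rT} = 0.978728
e^{−qT} = 0.984051
N(−d₁) = 0.197185,  N(−d₂) = 0.264767
V = K·e^{−rT}·N(−d₂) − S·e^{−qT}·N(−d₁) = 7.859568 − 6.903951 = 0.955617 (equal to the quote); since ∂V/∂σ > 0 for all σ, the implied volatility is unique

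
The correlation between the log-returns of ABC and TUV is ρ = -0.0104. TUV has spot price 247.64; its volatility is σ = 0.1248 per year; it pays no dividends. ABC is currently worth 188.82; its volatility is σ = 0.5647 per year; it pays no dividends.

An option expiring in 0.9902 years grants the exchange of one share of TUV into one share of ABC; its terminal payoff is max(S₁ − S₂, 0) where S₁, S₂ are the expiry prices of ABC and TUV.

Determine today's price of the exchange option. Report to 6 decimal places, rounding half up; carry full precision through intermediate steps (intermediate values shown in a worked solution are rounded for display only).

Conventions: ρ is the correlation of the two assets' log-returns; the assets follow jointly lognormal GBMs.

exchange price = 25.303581

σ_eff = √(σ₁² + σ₂² − 2ρσ₁σ₂) = √(0.5647² + 0.1248² − 2·-0.0104·0.5647·0.1248) = 0.579592
d₁ = (ln(S₁/S₂) + (q₂ − q₁ + σ_eff²/2)T) / (σ_eff√T) = (ln(188.82/247.64) + (0.0 − 0.0 + 0.167964)·0.9902) / 0.576745 = -0.181821
d₂ = d₁ − σ_eff√T = -0.181821 − 0.576745 = -0.758566
N(d₁) = 0.427862,  N(d₂) = 0.224056
V = S₁·e^{−q₁T}·N(d₁) − S₂·e^{−q₂T}·N(d₂) = 80.788819 − 55.485238 = 25.303581
Key observation: r never enters — measured in units of TUV, the claim is a call on S₁/S₂ struck at 1, so only the dividend yields and σ_eff matter.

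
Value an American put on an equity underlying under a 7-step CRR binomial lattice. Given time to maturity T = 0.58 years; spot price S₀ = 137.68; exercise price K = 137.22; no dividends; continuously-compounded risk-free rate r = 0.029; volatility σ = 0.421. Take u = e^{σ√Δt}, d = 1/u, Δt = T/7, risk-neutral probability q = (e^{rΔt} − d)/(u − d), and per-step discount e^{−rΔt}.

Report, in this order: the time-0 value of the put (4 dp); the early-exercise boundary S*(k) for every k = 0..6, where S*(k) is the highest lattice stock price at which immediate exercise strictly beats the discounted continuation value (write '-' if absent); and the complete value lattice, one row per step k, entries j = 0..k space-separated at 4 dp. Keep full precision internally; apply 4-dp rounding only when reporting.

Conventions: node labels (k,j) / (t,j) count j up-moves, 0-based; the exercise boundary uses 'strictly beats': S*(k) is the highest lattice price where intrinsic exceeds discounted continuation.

price = 16.8528
boundary = - - - - 84.7914 95.7153 108.0467
tree:
16.8528
23.6119 9.6045
32.0324 14.5952 4.2384
41.8602 21.5309 7.1439 1.1076
52.4286 30.6046 11.7950 2.1337 0.0000
62.1058 41.5047 18.9329 4.1104 0.0000 0.0000
70.6785 52.4286 29.1733 7.9181 0.0000 0.0000 0.0000
78.2729 62.1058 41.5047 15.2533 0.0000 0.0000 0.0000 0.0000

params: Δt=0.08286 u=1.12883 d=0.88587 q=0.47964 e^(-rΔt)=0.99760
t_7 payoffs: 78.2729 62.1058 41.5047 15.2533 0.0000 0.0000 0.0000 0.0000
t_6: node(6,0) S=66.5415 payoff=70.6785 vs cont=70.3492 → 70.6785 [stop]  node(6,1) S=84.7914 payoff=52.4286 vs cont=52.0993 → 52.4286 [stop]  node(6,2) S=108.0467 payoff=29.1733 vs cont=28.8440 → 29.1733 [stop]  node(6,3) S=137.6800 payoff=0.0000 vs cont=7.9181 → 7.9181 [wait]  node(6,4) S=175.4407 payoff=0.0000 vs cont=0.0000 → 0.0000 [wait]  node(6,5) S=223.5578 payoff=0.0000 vs cont=0.0000 → 0.0000 [wait]  node(6,6) S=284.8718 payoff=0.0000 vs cont=0.0000 → 0.0000 [wait]  ⇒ S*(6)=108.0467
t_5: node(5,0) S=75.1142 payoff=62.1058 vs cont=61.7765 → 62.1058 [stop]  node(5,1) S=95.7153 payoff=41.5047 vs cont=41.1753 → 41.5047 [stop]  node(5,2) S=121.9667 payoff=15.2533 vs cont=18.9329 → 18.9329 [wait]  node(5,3) S=155.4177 payoff=0.0000 vs cont=4.1104 → 4.1104 [wait]  node(5,4) S=198.0433 payoff=0.0000 vs cont=0.0000 → 0.0000 [wait]  node(5,5) S=252.3595 payoff=0.0000 vs cont=0.0000 → 0.0000 [wait]  ⇒ S*(5)=95.7153
t_4: node(4,0) S=84.7914 payoff=52.4286 vs cont=52.0993 → 52.4286 [stop]  node(4,1) S=108.0467 payoff=29.1733 vs cont=30.6046 → 30.6046 [wait]  node(4,2) S=137.6800 payoff=0.0000 vs cont=11.7950 → 11.7950 [wait]  node(4,3) S=175.4407 payoff=0.0000 vs cont=2.1337 → 2.1337 [wait]  node(4,4) S=223.5578 payoff=0.0000 vs cont=0.0000 → 0.0000 [wait]  ⇒ S*(4)=84.7914
t_3: node(3,0) S=95.7153 payoff=41.5047 vs cont=41.8602 → 41.8602 [wait]  node(3,1) S=121.9667 payoff=15.2533 vs cont=21.5309 → 21.5309 [wait]  node(3,2) S=155.4177 payoff=0.0000 vs cont=7.1439 → 7.1439 [wait]  node(3,3) S=198.0433 payoff=0.0000 vs cont=1.1076 → 1.1076 [wait]  ⇒ S*(3)=-
t_2: node(2,0) S=108.0467 payoff=29.1733 vs cont=32.0324 → 32.0324 [wait]  node(2,1) S=137.6800 payoff=0.0000 vs cont=14.5952 → 14.5952 [wait]  node(2,2) S=175.4407 payoff=0.0000 vs cont=4.2384 → 4.2384 [wait]  ⇒ S*(2)=-
t_1: node(1,0) S=121.9667 payoff=15.2533 vs cont=23.6119 → 23.6119 [wait]  node(1,1) S=155.4177 payoff=0.0000 vs cont=9.6045 → 9.6045 [wait]  ⇒ S*(1)=-
t_0: node(0,0) S=137.6800 payoff=0.0000 vs cont=16.8528 → 16.8528 [wait]  ⇒ S*(0)=-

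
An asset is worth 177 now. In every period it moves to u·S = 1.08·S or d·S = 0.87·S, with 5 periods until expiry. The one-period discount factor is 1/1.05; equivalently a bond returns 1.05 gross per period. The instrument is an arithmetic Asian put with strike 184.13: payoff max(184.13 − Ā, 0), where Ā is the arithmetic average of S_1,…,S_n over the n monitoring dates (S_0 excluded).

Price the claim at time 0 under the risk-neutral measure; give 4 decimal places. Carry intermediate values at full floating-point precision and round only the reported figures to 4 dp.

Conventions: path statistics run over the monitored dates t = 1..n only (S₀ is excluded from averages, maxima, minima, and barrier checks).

No-arbitrage gives p* = (R−d)/(u−d) = 0.8571: enumerate every path, weight its payoff by its p*-probability, and discount by R^5.
Enumerate all 2^5 = 32 price paths (U = up ×1.08, D = down ×0.87); each path with k up-moves has probability p*^k·(1−p*)^(5−k).
DDDDD: Ā=118.8279, payoff=65.3021, prob=0.000059
UDDDD: Ā=147.5105, payoff=36.6195, prob=0.000357
DUDDD: Ā=140.0765, payoff=44.0535, prob=0.000357
UUDDD: Ā=173.8881, payoff=10.2419, prob=0.002142
DDUDD: Ā=133.6090, payoff=50.5210, prob=0.000357
UDUDD: Ā=165.8594, payoff=18.2706, prob=0.002142
DUUDD: Ā=158.4254, payoff=25.7046, prob=0.002142
UUUDD: Ā=196.6660, payoff=0.0000, prob=0.012852
DDDUD: Ā=127.9822, payoff=56.1478, prob=0.000357
UDDUD: Ā=158.8744, payoff=25.2556, prob=0.002142
DUDUD: Ā=151.4404, payoff=32.6896, prob=0.002142
UUDUD: Ā=187.9950, payoff=0.0000, prob=0.012852
DDUUD: Ā=144.9728, payoff=39.1572, prob=0.002142
UDUUD: Ā=179.9663, payoff=4.1637, prob=0.012852
DUUUD: Ā=172.5323, payoff=11.5977, prob=0.012852
UUUUD: Ā=214.1780, payoff=0.0000, prob=0.077111
DDDDU: Ā=123.0869, payoff=61.0431, prob=0.000357
UDDDU: Ā=152.7975, payoff=31.3325, prob=0.002142
DUDDU: Ā=145.3635, payoff=38.7665, prob=0.002142
UUDDU: Ā=180.4512, payoff=3.6788, prob=0.012852
DDUDU: Ā=138.8959, payoff=45.2341, prob=0.002142
UDUDU: Ā=172.4225, payoff=11.7075, prob=0.012852
DUUDU: Ā=164.9885, payoff=19.1415, prob=0.012852
UUUDU: Ā=204.8133, payoff=0.0000, prob=0.077111
DDDUU: Ā=133.2691, payoff=50.8609, prob=0.002142
UDDUU: Ā=165.4375, payoff=18.6925, prob=0.012852
DUDUU: Ā=158.0035, payoff=26.1265, prob=0.012852
UUDUU: Ā=196.1423, payoff=0.0000, prob=0.077111
DDUUU: Ā=151.5359, payoff=32.5941, prob=0.012852
UDUUU: Ā=188.1136, payoff=0.0000, prob=0.077111
DUUUU: Ā=180.6796, payoff=3.4504, prob=0.077111
UUUUU: Ā=224.2919, payoff=0.0000, prob=0.462664
Price = Σ prob·payoff / R^5 = 2.679926 / 1.276282 = 2.0998

price = 2.0998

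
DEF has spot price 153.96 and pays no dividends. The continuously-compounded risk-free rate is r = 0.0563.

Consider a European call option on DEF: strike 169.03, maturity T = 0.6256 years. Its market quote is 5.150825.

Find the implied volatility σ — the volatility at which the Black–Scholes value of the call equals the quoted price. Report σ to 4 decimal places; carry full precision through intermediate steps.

At σ = 0.1805 the Black–Scholes value reproduces the quote:
σ√T = 0.1805·√0.6256 = 0.142766
d₁ = (ln(S/K) + (r+σ²/2)T) / (σ√T) = (ln(153.96/169.03) + (0.0563+0.1805²/2)·0.6256) / 0.142766 = (-0.093383 + 0.045412) / 0.142766 = -0.336011
d₂ = d₁ − σ√T = -0.336011 − 0.142766 = -0.478777
e^{−rT} = 0.965392
N(d₁) = 0.368431,  N(d₂) = 0.316049
V = S·N(d₁) − K·e^{−rT}·N(d₂) = 56.723693 − 51.572868 = 5.150825 (equal to the quote); since ∂V/∂σ > 0 for all σ, the implied volatility is unique

sigma = 0.1805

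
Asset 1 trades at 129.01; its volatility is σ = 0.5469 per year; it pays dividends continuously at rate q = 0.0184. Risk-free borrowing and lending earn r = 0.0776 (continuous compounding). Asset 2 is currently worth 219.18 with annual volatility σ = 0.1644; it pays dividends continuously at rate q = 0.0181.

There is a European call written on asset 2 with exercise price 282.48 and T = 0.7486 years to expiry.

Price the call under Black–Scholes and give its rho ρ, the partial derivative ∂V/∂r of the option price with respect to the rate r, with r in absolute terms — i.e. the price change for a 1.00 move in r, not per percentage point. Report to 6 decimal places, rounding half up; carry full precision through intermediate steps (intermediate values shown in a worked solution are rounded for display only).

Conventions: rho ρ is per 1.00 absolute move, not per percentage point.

σ√T = 0.1644·√0.7486 = 0.142242
d₁ = (ln(S/K) + (r−q+σ²/2)T) / (σ√T) = (ln(219.18/282.48) + (0.0776−0.0181+0.1644²/2)·0.7486) / 0.142242 = (-0.253714 + 0.054658) / 0.142242 = -1.399424
d₂ = d₁ − σ√T = -1.399424 − 0.142242 = -1.541666
e^{−rT} = 0.943564
e^{−qT} = 0.986542
N(d₁) = 0.080843,  N(d₂) = 0.061577
Call price V = S·e^{−qT}·N(d₁) − K·e^{−rT}·N(d₂) = 17.480675 − 16.412708 = 1.067967
ρ = K·T·e^{−rT}·N(d₂) = 12.286553

price = 1.067967
ρ = 12.286553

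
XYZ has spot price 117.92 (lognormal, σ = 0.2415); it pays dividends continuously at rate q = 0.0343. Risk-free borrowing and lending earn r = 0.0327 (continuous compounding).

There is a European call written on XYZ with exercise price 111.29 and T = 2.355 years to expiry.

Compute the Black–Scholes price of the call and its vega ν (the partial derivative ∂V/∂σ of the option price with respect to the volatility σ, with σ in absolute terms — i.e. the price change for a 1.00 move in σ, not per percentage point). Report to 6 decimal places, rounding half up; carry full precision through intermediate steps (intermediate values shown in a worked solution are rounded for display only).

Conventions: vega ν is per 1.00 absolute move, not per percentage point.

price = 18.596648
ν = 63.034952

σ√T = 0.2415·√2.355 = 0.370606
d₁ = (ln(S/K) + (r−q+σ²/2)T) / (σ√T) = (ln(117.92/111.29) + (0.0327−0.0343+0.2415²/2)·2.355) / 0.370606 = (0.057867 + 0.064906) / 0.370606 = 0.331278
d₂ = d₁ − σ√T = 0.331278 − 0.370606 = -0.039329
e^{−rT} = 0.925882
e^{−qT} = 0.922400
N(d₁) = 0.629783,  N(d₂) = 0.484314
Call price V = S·e^{−qT}·N(d₁) − K·e^{−rT}·N(d₂) = 68.501063 − 49.904415 = 18.596648
φ(d₁) = (1/√(2π))·e^{−d₁²/2} = 0.377641
ν = S·e^{−qT}·φ(d₁)·√T = 63.034952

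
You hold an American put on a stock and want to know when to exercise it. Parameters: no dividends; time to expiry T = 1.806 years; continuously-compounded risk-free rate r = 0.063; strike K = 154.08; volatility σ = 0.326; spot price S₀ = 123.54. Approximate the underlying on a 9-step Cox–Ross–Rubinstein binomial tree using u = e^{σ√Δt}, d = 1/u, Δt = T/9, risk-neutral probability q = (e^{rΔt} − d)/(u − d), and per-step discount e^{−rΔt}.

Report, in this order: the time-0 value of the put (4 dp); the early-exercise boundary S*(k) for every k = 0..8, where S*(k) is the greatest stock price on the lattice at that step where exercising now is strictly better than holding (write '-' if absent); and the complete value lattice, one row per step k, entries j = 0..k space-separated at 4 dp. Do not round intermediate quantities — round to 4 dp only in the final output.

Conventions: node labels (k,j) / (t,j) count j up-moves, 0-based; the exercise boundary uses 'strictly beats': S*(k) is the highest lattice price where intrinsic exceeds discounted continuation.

price = 35.1179
boundary = - 106.7544 92.2494 106.7544 92.2494 106.7544 92.2494 106.7544 123.5400
tree:
35.1179
47.3256 24.1267
61.8306 34.3276 14.8113
74.3647 47.3256 22.5480 7.6588
85.1958 61.8306 33.2747 12.6817 2.9660
94.5552 74.3647 47.3256 20.4447 5.4502 0.6244
102.6430 85.1958 61.8306 31.8392 9.8761 1.2826 0.0000
109.6318 94.5552 74.3647 47.3256 17.5771 2.6345 0.0000 0.0000
115.6711 102.6430 85.1958 61.8306 30.5400 5.4113 0.0000 0.0000 0.0000
120.8898 109.6318 94.5552 74.3647 47.3256 11.1151 0.0000 0.0000 0.0000 0.0000

params: Δt=0.20067 u=1.15724 d=0.86413 q=0.50696 e^(-rΔt)=0.98744
t_9 payoffs: 120.8898 109.6318 94.5552 74.3647 47.3256 11.1151 0.0000 0.0000 0.0000 0.0000
t_8: node(8,0) S=38.4089 payoff=115.6711 vs cont=113.7355 → 115.6711 [stop]  node(8,1) S=51.4370 payoff=102.6430 vs cont=100.7073 → 102.6430 [stop]  node(8,2) S=68.8842 payoff=85.1958 vs cont=83.2601 → 85.1958 [stop]  node(8,3) S=92.2494 payoff=61.8306 vs cont=59.8949 → 61.8306 [stop]  node(8,4) S=123.5400 payoff=30.5400 vs cont=28.6044 → 30.5400 [stop]  node(8,5) S=165.4442 payoff=0.0000 vs cont=5.4113 → 5.4113 [wait]  node(8,6) S=221.5620 payoff=0.0000 vs cont=0.0000 → 0.0000 [wait]  node(8,7) S=296.7148 payoff=0.0000 vs cont=0.0000 → 0.0000 [wait]  node(8,8) S=397.3591 payoff=0.0000 vs cont=0.0000 → 0.0000 [wait]  ⇒ S*(8)=123.5400
t_7: node(7,0) S=44.4482 payoff=109.6318 vs cont=107.6962 → 109.6318 [stop]  node(7,1) S=59.5248 payoff=94.5552 vs cont=92.6196 → 94.5552 [stop]  node(7,2) S=79.7153 payoff=74.3647 vs cont=72.4291 → 74.3647 [stop]  node(7,3) S=106.7544 payoff=47.3256 vs cont=45.3900 → 47.3256 [stop]  node(7,4) S=142.9649 payoff=11.1151 vs cont=17.5771 → 17.5771 [wait]  node(7,5) S=191.4580 payoff=0.0000 vs cont=2.6345 → 2.6345 [wait]  node(7,6) S=256.3996 payoff=0.0000 vs cont=0.0000 → 0.0000 [wait]  node(7,7) S=343.3691 payoff=0.0000 vs cont=0.0000 → 0.0000 [wait]  ⇒ S*(7)=106.7544
t_6: node(6,0) S=51.4370 payoff=102.6430 vs cont=100.7073 → 102.6430 [stop]  node(6,1) S=68.8842 payoff=85.1958 vs cont=83.2601 → 85.1958 [stop]  node(6,2) S=92.2494 payoff=61.8306 vs cont=59.8949 → 61.8306 [stop]  node(6,3) S=123.5400 payoff=30.5400 vs cont=31.8392 → 31.8392 [wait]  node(6,4) S=165.4442 payoff=0.0000 vs cont=9.8761 → 9.8761 [wait]  node(6,5) S=221.5620 payoff=0.0000 vs cont=1.2826 → 1.2826 [wait]  node(6,6) S=296.7148 payoff=0.0000 vs cont=0.0000 → 0.0000 [wait]  ⇒ S*(6)=92.2494
t_5: node(5,0) S=59.5248 payoff=94.5552 vs cont=92.6196 → 94.5552 [stop]  node(5,1) S=79.7153 payoff=74.3647 vs cont=72.4291 → 74.3647 [stop]  node(5,2) S=106.7544 payoff=47.3256 vs cont=46.0404 → 47.3256 [stop]  node(5,3) S=142.9649 payoff=11.1151 vs cont=20.4447 → 20.4447 [wait]  node(5,4) S=191.4580 payoff=0.0000 vs cont=5.4502 → 5.4502 [wait]  node(5,5) S=256.3996 payoff=0.0000 vs cont=0.6244 → 0.6244 [wait]  ⇒ S*(5)=106.7544
t_4: node(4,0) S=68.8842 payoff=85.1958 vs cont=83.2601 → 85.1958 [stop]  node(4,1) S=92.2494 payoff=61.8306 vs cont=59.8949 → 61.8306 [stop]  node(4,2) S=123.5400 payoff=30.5400 vs cont=33.2747 → 33.2747 [wait]  node(4,3) S=165.4442 payoff=0.0000 vs cont=12.6817 → 12.6817 [wait]  node(4,4) S=221.5620 payoff=0.0000 vs cont=2.9660 → 2.9660 [wait]  ⇒ S*(4)=92.2494
t_3: node(3,0) S=79.7153 payoff=74.3647 vs cont=72.4291 → 74.3647 [stop]  node(3,1) S=106.7544 payoff=47.3256 vs cont=46.7590 → 47.3256 [stop]  node(3,2) S=142.9649 payoff=11.1151 vs cont=22.5480 → 22.5480 [wait]  node(3,3) S=191.4580 payoff=0.0000 vs cont=7.6588 → 7.6588 [wait]  ⇒ S*(3)=106.7544
t_2: node(2,0) S=92.2494 payoff=61.8306 vs cont=59.8949 → 61.8306 [stop]  node(2,1) S=123.5400 payoff=30.5400 vs cont=34.3276 → 34.3276 [wait]  node(2,2) S=165.4442 payoff=0.0000 vs cont=14.8113 → 14.8113 [wait]  ⇒ S*(2)=92.2494
t_1: node(1,0) S=106.7544 payoff=47.3256 vs cont=47.2861 → 47.3256 [stop]  node(1,1) S=142.9649 payoff=11.1151 vs cont=24.1267 → 24.1267 [wait]  ⇒ S*(1)=106.7544
t_0: node(0,0) S=123.5400 payoff=30.5400 vs cont=35.1179 → 35.1179 [wait]  ⇒ S*(0)=-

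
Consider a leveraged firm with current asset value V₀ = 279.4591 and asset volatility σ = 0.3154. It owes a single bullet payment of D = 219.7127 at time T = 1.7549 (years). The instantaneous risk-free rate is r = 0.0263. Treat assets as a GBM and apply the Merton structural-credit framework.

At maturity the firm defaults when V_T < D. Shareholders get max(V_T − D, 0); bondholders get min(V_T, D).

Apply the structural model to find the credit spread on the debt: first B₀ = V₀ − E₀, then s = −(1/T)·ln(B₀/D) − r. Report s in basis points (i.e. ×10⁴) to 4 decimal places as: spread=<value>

Work the structural quantities from V₀ = 279.4591 against face 219.7127:
d₁ = [ln(V₀/D) + (r + σ²/2)T] / (σ√T)
   = [ln(279.4591/219.7127) + (0.0263 + 0.5·0.3154²)·1.7549] / (0.3154·√1.7549)
   = [0.240535 + 0.133440] / 0.417819 = 0.895066
d₂ = d₁ − σ√T = 0.895066 − 0.417819 = 0.477247
N(d₁) = 0.814624,  N(d₂) = 0.683407,  e^(−rT) = 0.954895
E₀ = V₀·N(d₁) − D·e^(−rT)·N(d₂)
   = 279.4591·0.814624 − 219.7127·0.954895·0.683407 = 84.273580
B₀ = V₀ − E₀ = 279.4591 − 84.273580 = 195.185520
spread = −(1/T)·ln(B₀/D) − r = −(1/1.7549)·ln(195.185520/219.7127) − 0.0263 = 0.04115130
in basis points: 0.04115130 × 10⁴ = 411.5130 bp

spread=411.5130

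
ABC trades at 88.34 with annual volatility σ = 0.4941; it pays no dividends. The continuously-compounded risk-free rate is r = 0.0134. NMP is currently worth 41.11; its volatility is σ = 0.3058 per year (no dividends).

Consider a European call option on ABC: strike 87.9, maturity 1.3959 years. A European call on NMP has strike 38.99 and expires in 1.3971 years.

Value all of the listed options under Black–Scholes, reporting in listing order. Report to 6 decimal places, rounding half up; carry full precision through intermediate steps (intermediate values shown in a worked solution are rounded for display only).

[ABC call K=87.9]
σ√T = 0.4941·√1.3959 = 0.583770
d₁ = (ln(S/K) + (r+σ²/2)T) / (σ√T) = (ln(88.34/87.9) + (0.0134+0.4941²/2)·1.3959) / 0.583770 = (0.004993 + 0.189099) / 0.583770 = 0.332480
d₂ = d₁ − σ√T = 0.332480 − 0.583770 = -0.251290
e^{−rT} = 0.981469
N(d₁) = 0.630237,  N(d₂) = 0.400795
price = S·N(d₁) − K·e^{−rT}·N(d₂) = 55.675111 − 34.577025 = 21.098086
[NMP call K=38.99]
σ√T = 0.3058·√1.3971 = 0.361452
d₁ = (ln(S/K) + (r+σ²/2)T) / (σ√T) = (ln(41.11/38.99) + (0.0134+0.3058²/2)·1.3971) / 0.361452 = (0.052946 + 0.084045) / 0.361452 = 0.379002
d₂ = d₁ − σ√T = 0.379002 − 0.361452 = 0.017550
e^{−rT} = 0.981453
N(d₁) = 0.647657,  N(d₂) = 0.507001
price = S·N(d₁) − K·e^{−rT}·N(d₂) = 26.625175 − 19.401331 = 7.223843

price(ABC call K=87.9) = 21.098086
price(NMP call K=38.99) = 7.223843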